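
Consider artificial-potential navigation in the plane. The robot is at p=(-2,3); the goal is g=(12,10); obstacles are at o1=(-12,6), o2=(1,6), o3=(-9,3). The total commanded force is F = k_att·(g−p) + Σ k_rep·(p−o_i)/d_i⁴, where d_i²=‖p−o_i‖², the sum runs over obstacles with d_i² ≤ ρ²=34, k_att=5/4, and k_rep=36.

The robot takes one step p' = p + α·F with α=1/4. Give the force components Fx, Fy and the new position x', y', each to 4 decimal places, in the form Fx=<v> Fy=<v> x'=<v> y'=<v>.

F_att = 5/4·(g−p) = 5/4·(14,7) = (17.5000,8.7500)
o1: d²=109 > ρ²=34 → inactive
o2: d²=18 ≤ ρ²=34; F_rep = 36·(-3,-3)/18² = (-0.3333,-0.3333)
o3: d²=49 > ρ²=34 → inactive
F = F_att + ΣF_rep = (17.1667,8.4167)
p' = p + 1/4·F = (2.2917,5.1042)

Fx=17.1667 Fy=8.4167 x'=2.2917 y'=5.1042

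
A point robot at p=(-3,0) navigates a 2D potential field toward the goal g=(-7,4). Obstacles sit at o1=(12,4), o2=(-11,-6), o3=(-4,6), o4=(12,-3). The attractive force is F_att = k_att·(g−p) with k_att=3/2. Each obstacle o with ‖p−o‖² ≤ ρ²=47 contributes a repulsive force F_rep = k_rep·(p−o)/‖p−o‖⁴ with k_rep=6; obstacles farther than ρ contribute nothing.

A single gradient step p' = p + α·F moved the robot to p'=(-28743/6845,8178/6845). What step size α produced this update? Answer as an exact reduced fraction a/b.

F_att = 3/2·(g−p) = 3/2·(-4,4) = (-6.0000,6.0000)
o1: d²=241 > ρ²=47 → inactive
o2: d²=100 > ρ²=47 → inactive
o3: d²=37 ≤ ρ²=47; F_rep = 6·(1,-6)/37² = (0.0044,-0.0263)
o4: d²=234 > ρ²=47 → inactive
F = F_att + ΣF_rep = (-5.9956,5.9737)
Δp = p'−p = (-1.1991,1.1947); α = Δx/Fx = (-8208/6845) / (-8208/1369) = 1/5
check: Δy/Fy = (8178/6845) / (8178/1369) = 1/5 ✓

α = 1/5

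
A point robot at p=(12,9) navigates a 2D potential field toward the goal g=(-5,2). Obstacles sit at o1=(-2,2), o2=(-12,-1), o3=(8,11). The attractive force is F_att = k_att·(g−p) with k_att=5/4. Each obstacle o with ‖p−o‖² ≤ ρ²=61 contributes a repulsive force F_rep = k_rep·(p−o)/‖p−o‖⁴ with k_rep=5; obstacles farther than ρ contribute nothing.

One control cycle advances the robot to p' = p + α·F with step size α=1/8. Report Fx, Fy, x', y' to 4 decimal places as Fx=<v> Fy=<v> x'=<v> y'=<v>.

F_att = 5/4·(g−p) = 5/4·(-17,-7) = (-21.2500,-8.7500)
o1: d²=245 > ρ²=61 → inactive
o2: d²=676 > ρ²=61 → inactive
o3: d²=20 ≤ ρ²=61; F_rep = 5·(4,-2)/20² = (0.0500,-0.0250)
F = F_att + ΣF_rep = (-21.2000,-8.7750)
p' = p + 1/8·F = (9.3500,7.9031)

Fx=-21.2000 Fy=-8.7750 x'=9.3500 y'=7.9031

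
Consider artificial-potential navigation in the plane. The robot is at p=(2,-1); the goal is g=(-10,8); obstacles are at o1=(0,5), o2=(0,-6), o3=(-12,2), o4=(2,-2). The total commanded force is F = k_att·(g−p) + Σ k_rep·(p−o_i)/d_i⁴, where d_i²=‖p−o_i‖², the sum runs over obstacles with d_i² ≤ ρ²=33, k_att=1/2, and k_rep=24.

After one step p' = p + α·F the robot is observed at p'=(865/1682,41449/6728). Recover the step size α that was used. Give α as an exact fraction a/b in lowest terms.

α = 1/4

F_att = 1/2·(g−p) = 1/2·(-12,9) = (-6.0000,4.5000)
o1: d²=40 > ρ²=33 → inactive
o2: d²=29 ≤ ρ²=33; F_rep = 24·(2,5)/29² = (0.0571,0.1427)
o3: d²=205 > ρ²=33 → inactive
o4: d²=1 ≤ ρ²=33; F_rep = 24·(0,1)/1² = (0.0000,24.0000)
F = F_att + ΣF_rep = (-5.9429,28.6427)
Δp = p'−p = (-1.4857,7.1607); α = Δx/Fx = (-2499/1682) / (-4998/841) = 1/4
check: Δy/Fy = (48177/6728) / (48177/1682) = 1/4 ✓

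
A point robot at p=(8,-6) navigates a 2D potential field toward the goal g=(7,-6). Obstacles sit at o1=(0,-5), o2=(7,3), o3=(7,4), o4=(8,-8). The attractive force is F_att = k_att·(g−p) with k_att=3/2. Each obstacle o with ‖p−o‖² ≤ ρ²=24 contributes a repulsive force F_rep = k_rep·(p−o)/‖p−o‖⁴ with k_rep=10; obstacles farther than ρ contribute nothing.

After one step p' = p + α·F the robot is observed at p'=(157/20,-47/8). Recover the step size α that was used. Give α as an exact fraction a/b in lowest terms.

α = 1/10

F_att = 3/2·(g−p) = 3/2·(-1,0) = (-1.5000,0.0000)
o1: d²=65 > ρ²=24 → inactive
o2: d²=82 > ρ²=24 → inactive
o3: d²=101 > ρ²=24 → inactive
o4: d²=4 ≤ ρ²=24; F_rep = 10·(0,2)/4² = (0.0000,1.2500)
F = F_att + ΣF_rep = (-1.5000,1.2500)
Δp = p'−p = (-0.1500,0.1250); α = Δx/Fx = (-3/20) / (-3/2) = 1/10
check: Δy/Fy = (1/8) / (5/4) = 1/10 ✓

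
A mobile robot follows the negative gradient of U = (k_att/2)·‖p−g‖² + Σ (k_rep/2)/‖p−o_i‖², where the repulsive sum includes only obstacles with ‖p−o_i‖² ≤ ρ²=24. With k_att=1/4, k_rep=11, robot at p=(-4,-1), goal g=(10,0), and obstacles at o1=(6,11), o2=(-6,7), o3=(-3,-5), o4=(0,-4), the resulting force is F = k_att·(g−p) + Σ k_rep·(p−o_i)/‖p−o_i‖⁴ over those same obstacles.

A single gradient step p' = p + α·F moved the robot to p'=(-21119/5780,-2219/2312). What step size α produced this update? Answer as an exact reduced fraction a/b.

F_att = 1/4·(g−p) = 1/4·(14,1) = (3.5000,0.2500)
o1: d²=244 > ρ²=24 → inactive
o2: d²=68 > ρ²=24 → inactive
o3: d²=17 ≤ ρ²=24; F_rep = 11·(-1,4)/17² = (-0.0381,0.1522)
o4: d²=25 > ρ²=24 → inactive
F = F_att + ΣF_rep = (3.4619,0.4022)
Δp = p'−p = (0.3462,0.0402); α = Δx/Fx = (2001/5780) / (2001/578) = 1/10
check: Δy/Fy = (93/2312) / (465/1156) = 1/10 ✓

α = 1/10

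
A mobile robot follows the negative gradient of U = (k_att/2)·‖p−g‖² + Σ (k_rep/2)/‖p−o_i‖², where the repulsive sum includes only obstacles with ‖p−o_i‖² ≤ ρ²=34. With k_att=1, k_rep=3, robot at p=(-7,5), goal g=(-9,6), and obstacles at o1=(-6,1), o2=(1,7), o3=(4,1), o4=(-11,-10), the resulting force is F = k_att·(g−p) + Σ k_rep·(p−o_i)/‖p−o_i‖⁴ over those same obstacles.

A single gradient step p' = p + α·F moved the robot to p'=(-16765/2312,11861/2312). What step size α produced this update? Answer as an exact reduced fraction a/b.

α = 1/8

F_att = 1·(g−p) = 1·(-2,1) = (-2.0000,1.0000)
o1: d²=17 ≤ ρ²=34; F_rep = 3·(-1,4)/17² = (-0.0104,0.0415)
o2: d²=68 > ρ²=34 → inactive
o3: d²=137 > ρ²=34 → inactive
o4: d²=241 > ρ²=34 → inactive
F = F_att + ΣF_rep = (-2.0104,1.0415)
Δp = p'−p = (-0.2513,0.1302); α = Δx/Fx = (-581/2312) / (-581/289) = 1/8
check: Δy/Fy = (301/2312) / (301/289) = 1/8 ✓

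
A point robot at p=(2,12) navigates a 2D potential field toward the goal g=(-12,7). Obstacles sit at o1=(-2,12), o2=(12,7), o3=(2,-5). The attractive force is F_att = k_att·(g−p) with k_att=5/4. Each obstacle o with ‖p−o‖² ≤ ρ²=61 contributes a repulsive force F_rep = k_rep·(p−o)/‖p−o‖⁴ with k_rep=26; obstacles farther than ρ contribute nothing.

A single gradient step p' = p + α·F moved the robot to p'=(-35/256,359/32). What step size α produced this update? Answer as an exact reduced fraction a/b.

F_att = 5/4·(g−p) = 5/4·(-14,-5) = (-17.5000,-6.2500)
o1: d²=16 ≤ ρ²=61; F_rep = 26·(4,0)/16² = (0.4062,0.0000)
o2: d²=125 > ρ²=61 → inactive
o3: d²=289 > ρ²=61 → inactive
F = F_att + ΣF_rep = (-17.0938,-6.2500)
Δp = p'−p = (-2.1367,-0.7812); α = Δx/Fx = (-547/256) / (-547/32) = 1/8
check: Δy/Fy = (-25/32) / (-25/4) = 1/8 ✓

α = 1/8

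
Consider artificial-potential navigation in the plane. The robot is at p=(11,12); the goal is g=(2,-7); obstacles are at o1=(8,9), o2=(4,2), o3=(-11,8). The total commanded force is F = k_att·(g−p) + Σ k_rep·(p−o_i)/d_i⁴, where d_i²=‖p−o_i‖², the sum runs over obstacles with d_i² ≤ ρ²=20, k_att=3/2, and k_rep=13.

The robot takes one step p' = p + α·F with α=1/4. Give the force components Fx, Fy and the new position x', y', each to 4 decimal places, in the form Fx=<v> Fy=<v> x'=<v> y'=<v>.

Fx=-13.3796 Fy=-28.3796 x'=7.6551 y'=4.9051

F_att = 3/2·(g−p) = 3/2·(-9,-19) = (-13.5000,-28.5000)
o1: d²=18 ≤ ρ²=20; F_rep = 13·(3,3)/18² = (0.1204,0.1204)
o2: d²=149 > ρ²=20 → inactive
o3: d²=500 > ρ²=20 → inactive
F = F_att + ΣF_rep = (-13.3796,-28.3796)
p' = p + 1/4·F = (7.6551,4.9051)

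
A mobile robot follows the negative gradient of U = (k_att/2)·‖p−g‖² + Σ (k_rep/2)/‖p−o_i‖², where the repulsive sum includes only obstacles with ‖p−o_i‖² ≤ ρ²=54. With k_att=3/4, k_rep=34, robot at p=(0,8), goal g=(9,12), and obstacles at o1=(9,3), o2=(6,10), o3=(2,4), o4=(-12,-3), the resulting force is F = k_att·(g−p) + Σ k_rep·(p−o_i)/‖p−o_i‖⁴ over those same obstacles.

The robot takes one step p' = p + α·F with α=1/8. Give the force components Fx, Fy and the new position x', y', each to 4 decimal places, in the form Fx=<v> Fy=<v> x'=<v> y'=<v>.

F_att = 3/4·(g−p) = 3/4·(9,4) = (6.7500,3.0000)
o1: d²=106 > ρ²=54 → inactive
o2: d²=40 ≤ ρ²=54; F_rep = 34·(-6,-2)/40² = (-0.1275,-0.0425)
o3: d²=20 ≤ ρ²=54; F_rep = 34·(-2,4)/20² = (-0.1700,0.3400)
o4: d²=265 > ρ²=54 → inactive
F = F_att + ΣF_rep = (6.4525,3.2975)
p' = p + 1/8·F = (0.8066,8.4122)

Fx=6.4525 Fy=3.2975 x'=0.8066 y'=8.4122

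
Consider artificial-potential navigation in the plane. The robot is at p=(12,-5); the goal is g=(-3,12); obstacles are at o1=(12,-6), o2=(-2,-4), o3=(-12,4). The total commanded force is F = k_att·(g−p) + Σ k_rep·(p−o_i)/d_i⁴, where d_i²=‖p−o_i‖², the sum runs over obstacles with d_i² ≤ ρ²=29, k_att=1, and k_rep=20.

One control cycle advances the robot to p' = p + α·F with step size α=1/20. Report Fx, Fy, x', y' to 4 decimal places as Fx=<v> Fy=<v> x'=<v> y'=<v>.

Fx=-15.0000 Fy=37.0000 x'=11.2500 y'=-3.1500

F_att = 1·(g−p) = 1·(-15,17) = (-15.0000,17.0000)
o1: d²=1 ≤ ρ²=29; F_rep = 20·(0,1)/1² = (0.0000,20.0000)
o2: d²=197 > ρ²=29 → inactive
o3: d²=657 > ρ²=29 → inactive
F = F_att + ΣF_rep = (-15.0000,37.0000)
p' = p + 1/20·F = (11.2500,-3.1500)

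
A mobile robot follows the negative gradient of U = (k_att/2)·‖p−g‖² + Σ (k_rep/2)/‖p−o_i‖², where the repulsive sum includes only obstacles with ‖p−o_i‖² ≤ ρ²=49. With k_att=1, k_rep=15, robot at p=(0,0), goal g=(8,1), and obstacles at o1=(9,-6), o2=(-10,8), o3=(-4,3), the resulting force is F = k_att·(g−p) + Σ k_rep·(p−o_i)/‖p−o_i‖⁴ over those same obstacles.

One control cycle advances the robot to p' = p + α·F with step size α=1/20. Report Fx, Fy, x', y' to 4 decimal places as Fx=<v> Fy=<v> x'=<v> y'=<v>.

F_att = 1·(g−p) = 1·(8,1) = (8.0000,1.0000)
o1: d²=117 > ρ²=49 → inactive
o2: d²=164 > ρ²=49 → inactive
o3: d²=25 ≤ ρ²=49; F_rep = 15·(4,-3)/25² = (0.0960,-0.0720)
F = F_att + ΣF_rep = (8.0960,0.9280)
p' = p + 1/20·F = (0.4048,0.0464)

Fx=8.0960 Fy=0.9280 x'=0.4048 y'=0.0464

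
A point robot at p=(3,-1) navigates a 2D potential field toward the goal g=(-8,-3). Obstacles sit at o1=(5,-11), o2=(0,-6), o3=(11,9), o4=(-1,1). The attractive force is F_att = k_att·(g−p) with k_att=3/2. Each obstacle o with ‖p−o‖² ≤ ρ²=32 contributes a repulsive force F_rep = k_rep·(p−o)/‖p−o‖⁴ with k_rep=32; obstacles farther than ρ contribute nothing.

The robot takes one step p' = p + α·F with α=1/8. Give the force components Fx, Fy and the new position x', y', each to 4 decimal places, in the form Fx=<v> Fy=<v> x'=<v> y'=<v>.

F_att = 3/2·(g−p) = 3/2·(-11,-2) = (-16.5000,-3.0000)
o1: d²=104 > ρ²=32 → inactive
o2: d²=34 > ρ²=32 → inactive
o3: d²=164 > ρ²=32 → inactive
o4: d²=20 ≤ ρ²=32; F_rep = 32·(4,-2)/20² = (0.3200,-0.1600)
F = F_att + ΣF_rep = (-16.1800,-3.1600)
p' = p + 1/8·F = (0.9775,-1.3950)

Fx=-16.1800 Fy=-3.1600 x'=0.9775 y'=-1.3950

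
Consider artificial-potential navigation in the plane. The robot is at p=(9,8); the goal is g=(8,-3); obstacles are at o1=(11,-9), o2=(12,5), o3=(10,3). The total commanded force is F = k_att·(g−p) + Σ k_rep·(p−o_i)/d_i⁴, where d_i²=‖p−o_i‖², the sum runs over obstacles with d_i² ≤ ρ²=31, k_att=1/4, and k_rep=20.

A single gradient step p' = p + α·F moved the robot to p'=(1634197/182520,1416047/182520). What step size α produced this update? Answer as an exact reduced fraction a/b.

F_att = 1/4·(g−p) = 1/4·(-1,-11) = (-0.2500,-2.7500)
o1: d²=293 > ρ²=31 → inactive
o2: d²=18 ≤ ρ²=31; F_rep = 20·(-3,3)/18² = (-0.1852,0.1852)
o3: d²=26 ≤ ρ²=31; F_rep = 20·(-1,5)/26² = (-0.0296,0.1479)
F = F_att + ΣF_rep = (-0.4648,-2.4169)
Δp = p'−p = (-0.0465,-0.2417); α = Δx/Fx = (-8483/182520) / (-8483/18252) = 1/10
check: Δy/Fy = (-44113/182520) / (-44113/18252) = 1/10 ✓

α = 1/10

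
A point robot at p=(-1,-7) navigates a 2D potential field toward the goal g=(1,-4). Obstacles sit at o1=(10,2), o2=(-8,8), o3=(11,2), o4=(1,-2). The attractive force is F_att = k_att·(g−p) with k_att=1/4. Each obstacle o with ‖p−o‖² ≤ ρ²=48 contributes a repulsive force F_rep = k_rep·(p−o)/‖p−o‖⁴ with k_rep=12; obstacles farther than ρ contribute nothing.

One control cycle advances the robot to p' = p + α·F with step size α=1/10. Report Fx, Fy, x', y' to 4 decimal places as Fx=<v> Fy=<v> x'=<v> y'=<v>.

Fx=0.4715 Fy=0.6787 x'=-0.9529 y'=-6.9321

F_att = 1/4·(g−p) = 1/4·(2,3) = (0.5000,0.7500)
o1: d²=202 > ρ²=48 → inactive
o2: d²=274 > ρ²=48 → inactive
o3: d²=225 > ρ²=48 → inactive
o4: d²=29 ≤ ρ²=48; F_rep = 12·(-2,-5)/29² = (-0.0285,-0.0713)
F = F_att + ΣF_rep = (0.4715,0.6787)
p' = p + 1/10·F = (-0.9529,-6.9321)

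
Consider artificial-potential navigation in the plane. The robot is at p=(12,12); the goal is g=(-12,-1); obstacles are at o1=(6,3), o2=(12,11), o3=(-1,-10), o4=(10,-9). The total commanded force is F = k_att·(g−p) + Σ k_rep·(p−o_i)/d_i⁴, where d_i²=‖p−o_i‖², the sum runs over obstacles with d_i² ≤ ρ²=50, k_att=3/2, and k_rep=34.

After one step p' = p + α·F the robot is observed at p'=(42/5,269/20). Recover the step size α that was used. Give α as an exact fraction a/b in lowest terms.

F_att = 3/2·(g−p) = 3/2·(-24,-13) = (-36.0000,-19.5000)
o1: d²=117 > ρ²=50 → inactive
o2: d²=1 ≤ ρ²=50; F_rep = 34·(0,1)/1² = (0.0000,34.0000)
o3: d²=653 > ρ²=50 → inactive
o4: d²=445 > ρ²=50 → inactive
F = F_att + ΣF_rep = (-36.0000,14.5000)
Δp = p'−p = (-3.6000,1.4500); α = Δx/Fx = (-18/5) / (-36) = 1/10
check: Δy/Fy = (29/20) / (29/2) = 1/10 ✓

α = 1/10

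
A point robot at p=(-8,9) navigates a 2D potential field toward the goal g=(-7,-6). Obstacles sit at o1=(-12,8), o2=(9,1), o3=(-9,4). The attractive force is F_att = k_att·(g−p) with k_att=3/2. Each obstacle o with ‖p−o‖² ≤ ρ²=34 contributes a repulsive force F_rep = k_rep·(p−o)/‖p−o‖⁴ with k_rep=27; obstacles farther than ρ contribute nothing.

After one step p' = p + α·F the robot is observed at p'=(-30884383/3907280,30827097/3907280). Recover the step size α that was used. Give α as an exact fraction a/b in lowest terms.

F_att = 3/2·(g−p) = 3/2·(1,-15) = (1.5000,-22.5000)
o1: d²=17 ≤ ρ²=34; F_rep = 27·(4,1)/17² = (0.3737,0.0934)
o2: d²=353 > ρ²=34 → inactive
o3: d²=26 ≤ ρ²=34; F_rep = 27·(1,5)/26² = (0.0399,0.1997)
F = F_att + ΣF_rep = (1.9136,-22.2069)
Δp = p'−p = (0.0957,-1.1103); α = Δx/Fx = (373857/3907280) / (373857/195364) = 1/20
check: Δy/Fy = (-4338423/3907280) / (-4338423/195364) = 1/20 ✓

α = 1/20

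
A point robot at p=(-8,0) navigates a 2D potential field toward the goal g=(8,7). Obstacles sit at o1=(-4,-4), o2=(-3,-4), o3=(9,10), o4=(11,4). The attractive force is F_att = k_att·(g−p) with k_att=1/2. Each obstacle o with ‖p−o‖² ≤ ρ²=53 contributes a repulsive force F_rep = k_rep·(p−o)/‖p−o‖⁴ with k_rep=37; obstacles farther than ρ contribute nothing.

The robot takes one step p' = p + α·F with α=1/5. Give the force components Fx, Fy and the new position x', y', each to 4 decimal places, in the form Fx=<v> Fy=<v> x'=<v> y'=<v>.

F_att = 1/2·(g−p) = 1/2·(16,7) = (8.0000,3.5000)
o1: d²=32 ≤ ρ²=53; F_rep = 37·(-4,4)/32² = (-0.1445,0.1445)
o2: d²=41 ≤ ρ²=53; F_rep = 37·(-5,4)/41² = (-0.1101,0.0880)
o3: d²=389 > ρ²=53 → inactive
o4: d²=377 > ρ²=53 → inactive
F = F_att + ΣF_rep = (7.7454,3.7326)
p' = p + 1/5·F = (-6.4509,0.7465)

Fx=7.7454 Fy=3.7326 x'=-6.4509 y'=0.7465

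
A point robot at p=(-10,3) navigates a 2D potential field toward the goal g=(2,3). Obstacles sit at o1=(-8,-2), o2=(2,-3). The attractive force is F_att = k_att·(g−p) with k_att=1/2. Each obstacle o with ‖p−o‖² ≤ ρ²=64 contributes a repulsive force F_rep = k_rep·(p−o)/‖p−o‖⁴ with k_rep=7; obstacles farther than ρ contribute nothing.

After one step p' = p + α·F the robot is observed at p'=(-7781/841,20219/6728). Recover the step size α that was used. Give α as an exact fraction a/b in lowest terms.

α = 1/8

F_att = 1/2·(g−p) = 1/2·(12,0) = (6.0000,0.0000)
o1: d²=29 ≤ ρ²=64; F_rep = 7·(-2,5)/29² = (-0.0166,0.0416)
o2: d²=180 > ρ²=64 → inactive
F = F_att + ΣF_rep = (5.9834,0.0416)
Δp = p'−p = (0.7479,0.0052); α = Δx/Fx = (629/841) / (5032/841) = 1/8
check: Δy/Fy = (35/6728) / (35/841) = 1/8 ✓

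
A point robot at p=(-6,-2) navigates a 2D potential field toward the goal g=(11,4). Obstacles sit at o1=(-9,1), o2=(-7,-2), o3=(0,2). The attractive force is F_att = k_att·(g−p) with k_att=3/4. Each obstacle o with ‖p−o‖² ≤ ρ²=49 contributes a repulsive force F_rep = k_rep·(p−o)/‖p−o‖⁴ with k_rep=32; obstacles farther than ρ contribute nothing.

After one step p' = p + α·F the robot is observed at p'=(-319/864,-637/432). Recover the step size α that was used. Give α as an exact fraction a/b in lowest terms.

α = 1/8

F_att = 3/4·(g−p) = 3/4·(17,6) = (12.7500,4.5000)
o1: d²=18 ≤ ρ²=49; F_rep = 32·(3,-3)/18² = (0.2963,-0.2963)
o2: d²=1 ≤ ρ²=49; F_rep = 32·(1,0)/1² = (32.0000,0.0000)
o3: d²=52 > ρ²=49 → inactive
F = F_att + ΣF_rep = (45.0463,4.2037)
Δp = p'−p = (5.6308,0.5255); α = Δx/Fx = (4865/864) / (4865/108) = 1/8
check: Δy/Fy = (227/432) / (227/54) = 1/8 ✓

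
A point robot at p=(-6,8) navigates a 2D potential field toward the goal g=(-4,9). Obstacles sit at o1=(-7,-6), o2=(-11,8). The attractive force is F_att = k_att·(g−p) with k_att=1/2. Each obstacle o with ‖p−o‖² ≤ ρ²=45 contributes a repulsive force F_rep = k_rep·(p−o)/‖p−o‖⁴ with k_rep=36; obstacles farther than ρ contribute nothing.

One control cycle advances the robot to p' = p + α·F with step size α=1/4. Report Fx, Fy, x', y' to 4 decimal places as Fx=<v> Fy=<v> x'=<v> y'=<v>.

Fx=1.2880 Fy=0.5000 x'=-5.6780 y'=8.1250

F_att = 1/2·(g−p) = 1/2·(2,1) = (1.0000,0.5000)
o1: d²=197 > ρ²=45 → inactive
o2: d²=25 ≤ ρ²=45; F_rep = 36·(5,0)/25² = (0.2880,0.0000)
F = F_att + ΣF_rep = (1.2880,0.5000)
p' = p + 1/4·F = (-5.6780,8.1250)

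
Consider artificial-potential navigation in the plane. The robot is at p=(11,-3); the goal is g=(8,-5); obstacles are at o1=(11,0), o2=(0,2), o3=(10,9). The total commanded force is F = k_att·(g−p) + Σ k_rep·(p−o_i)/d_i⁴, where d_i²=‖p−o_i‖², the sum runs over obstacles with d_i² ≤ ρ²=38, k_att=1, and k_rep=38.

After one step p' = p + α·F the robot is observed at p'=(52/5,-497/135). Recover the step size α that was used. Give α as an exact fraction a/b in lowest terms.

α = 1/5

F_att = 1·(g−p) = 1·(-3,-2) = (-3.0000,-2.0000)
o1: d²=9 ≤ ρ²=38; F_rep = 38·(0,-3)/9² = (0.0000,-1.4074)
o2: d²=146 > ρ²=38 → inactive
o3: d²=145 > ρ²=38 → inactive
F = F_att + ΣF_rep = (-3.0000,-3.4074)
Δp = p'−p = (-0.6000,-0.6815); α = Δx/Fx = (-3/5) / (-3) = 1/5
check: Δy/Fy = (-92/135) / (-92/27) = 1/5 ✓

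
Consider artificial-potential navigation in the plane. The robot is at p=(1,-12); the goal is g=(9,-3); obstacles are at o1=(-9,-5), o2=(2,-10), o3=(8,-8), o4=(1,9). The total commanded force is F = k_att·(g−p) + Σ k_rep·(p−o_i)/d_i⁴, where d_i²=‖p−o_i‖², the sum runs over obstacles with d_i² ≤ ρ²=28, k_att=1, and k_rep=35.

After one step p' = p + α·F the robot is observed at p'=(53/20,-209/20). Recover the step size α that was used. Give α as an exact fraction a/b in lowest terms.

F_att = 1·(g−p) = 1·(8,9) = (8.0000,9.0000)
o1: d²=149 > ρ²=28 → inactive
o2: d²=5 ≤ ρ²=28; F_rep = 35·(-1,-2)/5² = (-1.4000,-2.8000)
o3: d²=65 > ρ²=28 → inactive
o4: d²=441 > ρ²=28 → inactive
F = F_att + ΣF_rep = (6.6000,6.2000)
Δp = p'−p = (1.6500,1.5500); α = Δx/Fx = (33/20) / (33/5) = 1/4
check: Δy/Fy = (31/20) / (31/5) = 1/4 ✓

α = 1/4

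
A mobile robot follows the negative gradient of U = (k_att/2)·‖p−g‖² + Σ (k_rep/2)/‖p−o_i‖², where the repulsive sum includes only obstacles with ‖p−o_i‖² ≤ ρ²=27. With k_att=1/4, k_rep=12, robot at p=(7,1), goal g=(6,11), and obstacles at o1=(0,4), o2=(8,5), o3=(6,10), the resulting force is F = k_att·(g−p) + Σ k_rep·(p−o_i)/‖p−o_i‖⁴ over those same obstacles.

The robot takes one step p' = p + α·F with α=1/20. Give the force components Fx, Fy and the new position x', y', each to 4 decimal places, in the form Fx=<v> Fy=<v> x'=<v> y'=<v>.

F_att = 1/4·(g−p) = 1/4·(-1,10) = (-0.2500,2.5000)
o1: d²=58 > ρ²=27 → inactive
o2: d²=17 ≤ ρ²=27; F_rep = 12·(-1,-4)/17² = (-0.0415,-0.1661)
o3: d²=82 > ρ²=27 → inactive
F = F_att + ΣF_rep = (-0.2915,2.3339)
p' = p + 1/20·F = (6.9854,1.1167)

Fx=-0.2915 Fy=2.3339 x'=6.9854 y'=1.1167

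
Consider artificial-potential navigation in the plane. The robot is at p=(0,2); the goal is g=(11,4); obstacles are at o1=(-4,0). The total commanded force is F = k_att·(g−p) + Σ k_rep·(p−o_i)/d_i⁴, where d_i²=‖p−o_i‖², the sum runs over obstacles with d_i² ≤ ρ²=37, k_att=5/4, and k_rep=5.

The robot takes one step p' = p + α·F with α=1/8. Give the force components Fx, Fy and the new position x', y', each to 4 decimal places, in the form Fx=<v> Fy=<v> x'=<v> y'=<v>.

Fx=13.8000 Fy=2.5250 x'=1.7250 y'=2.3156

F_att = 5/4·(g−p) = 5/4·(11,2) = (13.7500,2.5000)
o1: d²=20 ≤ ρ²=37; F_rep = 5·(4,2)/20² = (0.0500,0.0250)
F = F_att + ΣF_rep = (13.8000,2.5250)
p' = p + 1/8·F = (1.7250,2.3156)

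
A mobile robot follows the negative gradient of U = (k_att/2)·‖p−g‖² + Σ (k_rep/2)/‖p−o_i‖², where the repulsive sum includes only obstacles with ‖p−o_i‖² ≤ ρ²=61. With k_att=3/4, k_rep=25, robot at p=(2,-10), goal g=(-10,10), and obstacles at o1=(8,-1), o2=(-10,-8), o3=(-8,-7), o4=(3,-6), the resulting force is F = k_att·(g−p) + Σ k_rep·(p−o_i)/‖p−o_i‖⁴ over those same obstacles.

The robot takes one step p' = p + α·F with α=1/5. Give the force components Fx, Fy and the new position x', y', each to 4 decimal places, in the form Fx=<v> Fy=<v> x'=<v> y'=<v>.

Fx=-9.0865 Fy=14.6540 x'=0.1827 y'=-7.0692

F_att = 3/4·(g−p) = 3/4·(-12,20) = (-9.0000,15.0000)
o1: d²=117 > ρ²=61 → inactive
o2: d²=148 > ρ²=61 → inactive
o3: d²=109 > ρ²=61 → inactive
o4: d²=17 ≤ ρ²=61; F_rep = 25·(-1,-4)/17² = (-0.0865,-0.3460)
F = F_att + ΣF_rep = (-9.0865,14.6540)
p' = p + 1/5·F = (0.1827,-7.0692)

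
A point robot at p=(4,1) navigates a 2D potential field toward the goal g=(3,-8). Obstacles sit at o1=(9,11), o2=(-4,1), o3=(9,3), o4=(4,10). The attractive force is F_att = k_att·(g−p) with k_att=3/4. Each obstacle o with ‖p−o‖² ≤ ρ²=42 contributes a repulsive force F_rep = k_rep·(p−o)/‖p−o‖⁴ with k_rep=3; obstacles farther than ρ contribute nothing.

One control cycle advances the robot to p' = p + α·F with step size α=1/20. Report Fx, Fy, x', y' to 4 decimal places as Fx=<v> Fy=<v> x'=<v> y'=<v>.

F_att = 3/4·(g−p) = 3/4·(-1,-9) = (-0.7500,-6.7500)
o1: d²=125 > ρ²=42 → inactive
o2: d²=64 > ρ²=42 → inactive
o3: d²=29 ≤ ρ²=42; F_rep = 3·(-5,-2)/29² = (-0.0178,-0.0071)
o4: d²=81 > ρ²=42 → inactive
F = F_att + ΣF_rep = (-0.7678,-6.7571)
p' = p + 1/20·F = (3.9616,0.6621)

Fx=-0.7678 Fy=-6.7571 x'=3.9616 y'=0.6621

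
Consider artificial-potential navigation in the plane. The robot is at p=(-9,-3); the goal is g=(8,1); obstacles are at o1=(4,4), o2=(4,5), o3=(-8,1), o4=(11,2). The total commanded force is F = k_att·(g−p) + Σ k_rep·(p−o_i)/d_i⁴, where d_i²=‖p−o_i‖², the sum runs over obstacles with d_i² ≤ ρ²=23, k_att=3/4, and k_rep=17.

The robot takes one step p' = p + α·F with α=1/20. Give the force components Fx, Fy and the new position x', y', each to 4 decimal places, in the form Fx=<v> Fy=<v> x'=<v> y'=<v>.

Fx=12.6912 Fy=2.7647 x'=-8.3654 y'=-2.8618

F_att = 3/4·(g−p) = 3/4·(17,4) = (12.7500,3.0000)
o1: d²=218 > ρ²=23 → inactive
o2: d²=233 > ρ²=23 → inactive
o3: d²=17 ≤ ρ²=23; F_rep = 17·(-1,-4)/17² = (-0.0588,-0.2353)
o4: d²=425 > ρ²=23 → inactive
F = F_att + ΣF_rep = (12.6912,2.7647)
p' = p + 1/20·F = (-8.3654,-2.8618)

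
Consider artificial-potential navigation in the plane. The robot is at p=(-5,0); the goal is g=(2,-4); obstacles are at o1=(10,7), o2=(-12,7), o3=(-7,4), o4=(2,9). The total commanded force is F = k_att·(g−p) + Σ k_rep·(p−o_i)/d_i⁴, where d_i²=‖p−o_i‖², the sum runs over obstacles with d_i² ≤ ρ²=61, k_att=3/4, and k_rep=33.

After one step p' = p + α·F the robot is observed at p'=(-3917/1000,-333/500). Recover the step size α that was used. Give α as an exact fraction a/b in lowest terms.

α = 1/5

F_att = 3/4·(g−p) = 3/4·(7,-4) = (5.2500,-3.0000)
o1: d²=274 > ρ²=61 → inactive
o2: d²=98 > ρ²=61 → inactive
o3: d²=20 ≤ ρ²=61; F_rep = 33·(2,-4)/20² = (0.1650,-0.3300)
o4: d²=130 > ρ²=61 → inactive
F = F_att + ΣF_rep = (5.4150,-3.3300)
Δp = p'−p = (1.0830,-0.6660); α = Δx/Fx = (1083/1000) / (1083/200) = 1/5
check: Δy/Fy = (-333/500) / (-333/100) = 1/5 ✓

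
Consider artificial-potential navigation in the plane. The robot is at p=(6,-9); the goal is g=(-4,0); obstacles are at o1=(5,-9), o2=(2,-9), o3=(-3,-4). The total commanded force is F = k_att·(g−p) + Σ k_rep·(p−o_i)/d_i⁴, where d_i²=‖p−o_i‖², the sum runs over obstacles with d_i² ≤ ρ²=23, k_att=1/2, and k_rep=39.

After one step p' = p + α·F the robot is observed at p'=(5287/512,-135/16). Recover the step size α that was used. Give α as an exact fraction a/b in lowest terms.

α = 1/8

F_att = 1/2·(g−p) = 1/2·(-10,9) = (-5.0000,4.5000)
o1: d²=1 ≤ ρ²=23; F_rep = 39·(1,0)/1² = (39.0000,0.0000)
o2: d²=16 ≤ ρ²=23; F_rep = 39·(4,0)/16² = (0.6094,0.0000)
o3: d²=106 > ρ²=23 → inactive
F = F_att + ΣF_rep = (34.6094,4.5000)
Δp = p'−p = (4.3262,0.5625); α = Δx/Fx = (2215/512) / (2215/64) = 1/8
check: Δy/Fy = (9/16) / (9/2) = 1/8 ✓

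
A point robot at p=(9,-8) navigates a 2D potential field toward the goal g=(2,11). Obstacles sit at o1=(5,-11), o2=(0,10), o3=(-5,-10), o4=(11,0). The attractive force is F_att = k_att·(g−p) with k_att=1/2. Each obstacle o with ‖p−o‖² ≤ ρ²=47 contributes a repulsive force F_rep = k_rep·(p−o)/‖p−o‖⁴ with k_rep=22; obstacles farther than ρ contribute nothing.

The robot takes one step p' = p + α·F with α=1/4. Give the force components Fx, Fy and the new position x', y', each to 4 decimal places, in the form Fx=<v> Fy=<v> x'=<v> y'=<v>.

Fx=-3.3592 Fy=9.6056 x'=8.1602 y'=-5.5986

F_att = 1/2·(g−p) = 1/2·(-7,19) = (-3.5000,9.5000)
o1: d²=25 ≤ ρ²=47; F_rep = 22·(4,3)/25² = (0.1408,0.1056)
o2: d²=405 > ρ²=47 → inactive
o3: d²=200 > ρ²=47 → inactive
o4: d²=68 > ρ²=47 → inactive
F = F_att + ΣF_rep = (-3.3592,9.6056)
p' = p + 1/4·F = (8.1602,-5.5986)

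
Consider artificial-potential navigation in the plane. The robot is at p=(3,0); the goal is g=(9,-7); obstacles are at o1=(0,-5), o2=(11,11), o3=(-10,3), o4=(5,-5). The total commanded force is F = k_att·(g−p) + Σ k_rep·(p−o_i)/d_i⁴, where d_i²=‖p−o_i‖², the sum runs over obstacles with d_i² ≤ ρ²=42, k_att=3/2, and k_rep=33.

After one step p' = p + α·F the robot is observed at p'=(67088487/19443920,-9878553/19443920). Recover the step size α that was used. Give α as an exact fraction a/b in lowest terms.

α = 1/20

F_att = 3/2·(g−p) = 3/2·(6,-7) = (9.0000,-10.5000)
o1: d²=34 ≤ ρ²=42; F_rep = 33·(3,5)/34² = (0.0856,0.1427)
o2: d²=185 > ρ²=42 → inactive
o3: d²=178 > ρ²=42 → inactive
o4: d²=29 ≤ ρ²=42; F_rep = 33·(-2,5)/29² = (-0.0785,0.1962)
F = F_att + ΣF_rep = (9.0072,-10.1611)
Δp = p'−p = (0.4504,-0.5081); α = Δx/Fx = (8756727/19443920) / (8756727/972196) = 1/20
check: Δy/Fy = (-9878553/19443920) / (-9878553/972196) = 1/20 ✓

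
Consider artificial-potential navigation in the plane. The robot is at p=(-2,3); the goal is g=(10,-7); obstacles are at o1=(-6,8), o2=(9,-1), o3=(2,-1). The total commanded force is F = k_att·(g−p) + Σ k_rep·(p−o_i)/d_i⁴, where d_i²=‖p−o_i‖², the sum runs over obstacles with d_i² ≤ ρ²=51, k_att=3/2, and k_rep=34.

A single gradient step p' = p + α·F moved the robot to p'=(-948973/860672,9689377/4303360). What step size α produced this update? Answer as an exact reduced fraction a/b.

F_att = 3/2·(g−p) = 3/2·(12,-10) = (18.0000,-15.0000)
o1: d²=41 ≤ ρ²=51; F_rep = 34·(4,-5)/41² = (0.0809,-0.1011)
o2: d²=137 > ρ²=51 → inactive
o3: d²=32 ≤ ρ²=51; F_rep = 34·(-4,4)/32² = (-0.1328,0.1328)
F = F_att + ΣF_rep = (17.9481,-14.9683)
Δp = p'−p = (0.8974,-0.7484); α = Δx/Fx = (772371/860672) / (3861855/215168) = 1/20
check: Δy/Fy = (-3220703/4303360) / (-3220703/215168) = 1/20 ✓

α = 1/20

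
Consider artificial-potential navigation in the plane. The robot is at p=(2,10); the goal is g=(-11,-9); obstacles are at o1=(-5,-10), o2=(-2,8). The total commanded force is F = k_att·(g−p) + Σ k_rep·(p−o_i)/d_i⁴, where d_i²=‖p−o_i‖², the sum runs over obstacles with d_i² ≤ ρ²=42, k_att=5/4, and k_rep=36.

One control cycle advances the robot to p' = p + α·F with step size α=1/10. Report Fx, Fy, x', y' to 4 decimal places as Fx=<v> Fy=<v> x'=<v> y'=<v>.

F_att = 5/4·(g−p) = 5/4·(-13,-19) = (-16.2500,-23.7500)
o1: d²=449 > ρ²=42 → inactive
o2: d²=20 ≤ ρ²=42; F_rep = 36·(4,2)/20² = (0.3600,0.1800)
F = F_att + ΣF_rep = (-15.8900,-23.5700)
p' = p + 1/10·F = (0.4110,7.6430)

Fx=-15.8900 Fy=-23.5700 x'=0.4110 y'=7.6430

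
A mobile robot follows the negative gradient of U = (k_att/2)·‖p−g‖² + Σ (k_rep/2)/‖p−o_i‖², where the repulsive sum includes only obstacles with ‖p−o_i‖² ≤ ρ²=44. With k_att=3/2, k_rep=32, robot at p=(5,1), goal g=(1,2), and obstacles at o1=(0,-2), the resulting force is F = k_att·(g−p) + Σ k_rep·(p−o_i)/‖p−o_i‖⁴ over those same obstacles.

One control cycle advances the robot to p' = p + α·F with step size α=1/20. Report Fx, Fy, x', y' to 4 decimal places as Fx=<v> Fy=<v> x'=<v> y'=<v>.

F_att = 3/2·(g−p) = 3/2·(-4,1) = (-6.0000,1.5000)
o1: d²=34 ≤ ρ²=44; F_rep = 32·(5,3)/34² = (0.1384,0.0830)
F = F_att + ΣF_rep = (-5.8616,1.5830)
p' = p + 1/20·F = (4.7069,1.0792)

Fx=-5.8616 Fy=1.5830 x'=4.7069 y'=1.0792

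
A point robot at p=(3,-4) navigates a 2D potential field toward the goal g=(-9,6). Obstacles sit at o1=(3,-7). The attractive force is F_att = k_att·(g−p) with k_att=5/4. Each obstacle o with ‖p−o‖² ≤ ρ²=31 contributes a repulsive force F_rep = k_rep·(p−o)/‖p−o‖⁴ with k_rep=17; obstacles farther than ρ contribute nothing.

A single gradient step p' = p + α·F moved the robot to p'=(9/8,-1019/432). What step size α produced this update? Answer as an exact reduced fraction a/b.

α = 1/8

F_att = 5/4·(g−p) = 5/4·(-12,10) = (-15.0000,12.5000)
o1: d²=9 ≤ ρ²=31; F_rep = 17·(0,3)/9² = (0.0000,0.6296)
F = F_att + ΣF_rep = (-15.0000,13.1296)
Δp = p'−p = (-1.8750,1.6412); α = Δx/Fx = (-15/8) / (-15) = 1/8
check: Δy/Fy = (709/432) / (709/54) = 1/8 ✓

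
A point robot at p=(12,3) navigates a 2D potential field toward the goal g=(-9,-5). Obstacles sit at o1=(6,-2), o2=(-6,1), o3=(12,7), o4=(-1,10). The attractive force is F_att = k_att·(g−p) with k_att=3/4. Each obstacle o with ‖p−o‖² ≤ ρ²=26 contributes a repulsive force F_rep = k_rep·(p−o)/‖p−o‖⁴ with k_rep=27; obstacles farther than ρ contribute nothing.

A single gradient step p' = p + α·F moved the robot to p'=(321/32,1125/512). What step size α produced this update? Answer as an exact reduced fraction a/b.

α = 1/8

F_att = 3/4·(g−p) = 3/4·(-21,-8) = (-15.7500,-6.0000)
o1: d²=61 > ρ²=26 → inactive
o2: d²=328 > ρ²=26 → inactive
o3: d²=16 ≤ ρ²=26; F_rep = 27·(0,-4)/16² = (0.0000,-0.4219)
o4: d²=218 > ρ²=26 → inactive
F = F_att + ΣF_rep = (-15.7500,-6.4219)
Δp = p'−p = (-1.9688,-0.8027); α = Δx/Fx = (-63/32) / (-63/4) = 1/8
check: Δy/Fy = (-411/512) / (-411/64) = 1/8 ✓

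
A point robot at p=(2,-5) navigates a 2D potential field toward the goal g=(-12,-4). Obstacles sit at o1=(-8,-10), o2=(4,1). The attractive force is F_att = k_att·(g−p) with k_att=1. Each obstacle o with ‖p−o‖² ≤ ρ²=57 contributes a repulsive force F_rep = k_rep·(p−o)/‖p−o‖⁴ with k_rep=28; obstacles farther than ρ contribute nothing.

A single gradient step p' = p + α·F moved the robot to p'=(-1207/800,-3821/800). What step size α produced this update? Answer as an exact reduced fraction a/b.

α = 1/4

F_att = 1·(g−p) = 1·(-14,1) = (-14.0000,1.0000)
o1: d²=125 > ρ²=57 → inactive
o2: d²=40 ≤ ρ²=57; F_rep = 28·(-2,-6)/40² = (-0.0350,-0.1050)
F = F_att + ΣF_rep = (-14.0350,0.8950)
Δp = p'−p = (-3.5088,0.2238); α = Δx/Fx = (-2807/800) / (-2807/200) = 1/4
check: Δy/Fy = (179/800) / (179/200) = 1/4 ✓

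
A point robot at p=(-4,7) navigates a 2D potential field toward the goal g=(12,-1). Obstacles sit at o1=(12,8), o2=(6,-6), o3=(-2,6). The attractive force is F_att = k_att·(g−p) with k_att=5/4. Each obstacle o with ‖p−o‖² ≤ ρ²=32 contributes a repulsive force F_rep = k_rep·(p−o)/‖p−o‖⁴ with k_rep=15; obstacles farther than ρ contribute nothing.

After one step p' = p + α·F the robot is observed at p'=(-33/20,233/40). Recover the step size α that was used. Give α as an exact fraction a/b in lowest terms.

α = 1/8

F_att = 5/4·(g−p) = 5/4·(16,-8) = (20.0000,-10.0000)
o1: d²=257 > ρ²=32 → inactive
o2: d²=269 > ρ²=32 → inactive
o3: d²=5 ≤ ρ²=32; F_rep = 15·(-2,1)/5² = (-1.2000,0.6000)
F = F_att + ΣF_rep = (18.8000,-9.4000)
Δp = p'−p = (2.3500,-1.1750); α = Δx/Fx = (47/20) / (94/5) = 1/8
check: Δy/Fy = (-47/40) / (-47/5) = 1/8 ✓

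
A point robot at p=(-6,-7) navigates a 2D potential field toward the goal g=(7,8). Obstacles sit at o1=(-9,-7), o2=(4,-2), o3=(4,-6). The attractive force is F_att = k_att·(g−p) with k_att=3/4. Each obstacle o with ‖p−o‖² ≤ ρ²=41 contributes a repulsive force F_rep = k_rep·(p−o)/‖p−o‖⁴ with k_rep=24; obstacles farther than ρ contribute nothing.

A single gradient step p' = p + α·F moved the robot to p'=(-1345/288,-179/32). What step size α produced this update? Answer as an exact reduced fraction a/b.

F_att = 3/4·(g−p) = 3/4·(13,15) = (9.7500,11.2500)
o1: d²=9 ≤ ρ²=41; F_rep = 24·(3,0)/9² = (0.8889,0.0000)
o2: d²=125 > ρ²=41 → inactive
o3: d²=101 > ρ²=41 → inactive
F = F_att + ΣF_rep = (10.6389,11.2500)
Δp = p'−p = (1.3299,1.4062); α = Δx/Fx = (383/288) / (383/36) = 1/8
check: Δy/Fy = (45/32) / (45/4) = 1/8 ✓

α = 1/8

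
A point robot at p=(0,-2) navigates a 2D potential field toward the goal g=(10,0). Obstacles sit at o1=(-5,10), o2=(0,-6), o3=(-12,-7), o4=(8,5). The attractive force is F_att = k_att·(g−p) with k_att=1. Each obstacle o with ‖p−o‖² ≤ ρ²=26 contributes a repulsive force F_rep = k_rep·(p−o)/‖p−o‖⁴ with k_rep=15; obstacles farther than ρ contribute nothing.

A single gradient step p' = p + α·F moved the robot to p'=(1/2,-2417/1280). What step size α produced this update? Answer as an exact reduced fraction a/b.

F_att = 1·(g−p) = 1·(10,2) = (10.0000,2.0000)
o1: d²=169 > ρ²=26 → inactive
o2: d²=16 ≤ ρ²=26; F_rep = 15·(0,4)/16² = (0.0000,0.2344)
o3: d²=169 > ρ²=26 → inactive
o4: d²=113 > ρ²=26 → inactive
F = F_att + ΣF_rep = (10.0000,2.2344)
Δp = p'−p = (0.5000,0.1117); α = Δx/Fx = (1/2) / (10) = 1/20
check: Δy/Fy = (143/1280) / (143/64) = 1/20 ✓

α = 1/20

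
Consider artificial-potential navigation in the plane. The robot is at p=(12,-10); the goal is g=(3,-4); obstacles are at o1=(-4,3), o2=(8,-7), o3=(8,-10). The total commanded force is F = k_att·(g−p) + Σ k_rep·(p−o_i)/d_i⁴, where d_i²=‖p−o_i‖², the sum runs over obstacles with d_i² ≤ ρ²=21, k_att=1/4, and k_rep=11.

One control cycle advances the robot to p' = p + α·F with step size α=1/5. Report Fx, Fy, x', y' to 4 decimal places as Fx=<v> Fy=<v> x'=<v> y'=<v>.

Fx=-2.0781 Fy=1.5000 x'=11.5844 y'=-9.7000

F_att = 1/4·(g−p) = 1/4·(-9,6) = (-2.2500,1.5000)
o1: d²=425 > ρ²=21 → inactive
o2: d²=25 > ρ²=21 → inactive
o3: d²=16 ≤ ρ²=21; F_rep = 11·(4,0)/16² = (0.1719,0.0000)
F = F_att + ΣF_rep = (-2.0781,1.5000)
p' = p + 1/5·F = (11.5844,-9.7000)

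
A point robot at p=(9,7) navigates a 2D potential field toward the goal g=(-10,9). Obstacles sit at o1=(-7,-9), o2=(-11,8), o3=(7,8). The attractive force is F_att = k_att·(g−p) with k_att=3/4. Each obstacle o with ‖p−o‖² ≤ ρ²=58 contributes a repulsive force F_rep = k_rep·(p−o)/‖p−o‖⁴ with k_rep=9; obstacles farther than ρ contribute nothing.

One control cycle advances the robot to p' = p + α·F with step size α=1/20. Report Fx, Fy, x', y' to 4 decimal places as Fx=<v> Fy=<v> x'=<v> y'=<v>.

Fx=-13.5300 Fy=1.1400 x'=8.3235 y'=7.0570

F_att = 3/4·(g−p) = 3/4·(-19,2) = (-14.2500,1.5000)
o1: d²=512 > ρ²=58 → inactive
o2: d²=401 > ρ²=58 → inactive
o3: d²=5 ≤ ρ²=58; F_rep = 9·(2,-1)/5² = (0.7200,-0.3600)
F = F_att + ΣF_rep = (-13.5300,1.1400)
p' = p + 1/20·F = (8.3235,7.0570)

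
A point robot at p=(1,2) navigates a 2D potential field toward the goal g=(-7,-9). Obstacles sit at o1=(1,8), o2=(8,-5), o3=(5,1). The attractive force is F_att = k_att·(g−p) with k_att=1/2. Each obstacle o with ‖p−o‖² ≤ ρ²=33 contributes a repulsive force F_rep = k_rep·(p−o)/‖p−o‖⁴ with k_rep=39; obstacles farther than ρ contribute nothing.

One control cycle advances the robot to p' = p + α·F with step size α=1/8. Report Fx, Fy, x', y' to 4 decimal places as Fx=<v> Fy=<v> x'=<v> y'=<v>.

Fx=-4.5398 Fy=-5.3651 x'=0.4325 y'=1.3294

F_att = 1/2·(g−p) = 1/2·(-8,-11) = (-4.0000,-5.5000)
o1: d²=36 > ρ²=33 → inactive
o2: d²=98 > ρ²=33 → inactive
o3: d²=17 ≤ ρ²=33; F_rep = 39·(-4,1)/17² = (-0.5398,0.1349)
F = F_att + ΣF_rep = (-4.5398,-5.3651)
p' = p + 1/8·F = (0.4325,1.3294)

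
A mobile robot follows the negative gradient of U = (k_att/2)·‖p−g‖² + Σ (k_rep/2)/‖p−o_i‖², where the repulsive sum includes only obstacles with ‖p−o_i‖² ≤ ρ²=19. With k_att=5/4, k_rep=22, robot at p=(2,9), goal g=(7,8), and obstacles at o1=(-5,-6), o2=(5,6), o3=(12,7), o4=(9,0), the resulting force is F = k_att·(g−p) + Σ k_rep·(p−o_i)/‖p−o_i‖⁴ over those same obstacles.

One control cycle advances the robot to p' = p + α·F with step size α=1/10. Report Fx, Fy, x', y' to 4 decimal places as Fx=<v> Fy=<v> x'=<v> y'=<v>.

Fx=6.0463 Fy=-1.0463 x'=2.6046 y'=8.8954

F_att = 5/4·(g−p) = 5/4·(5,-1) = (6.2500,-1.2500)
o1: d²=274 > ρ²=19 → inactive
o2: d²=18 ≤ ρ²=19; F_rep = 22·(-3,3)/18² = (-0.2037,0.2037)
o3: d²=104 > ρ²=19 → inactive
o4: d²=130 > ρ²=19 → inactive
F = F_att + ΣF_rep = (6.0463,-1.0463)
p' = p + 1/10·F = (2.6046,8.8954)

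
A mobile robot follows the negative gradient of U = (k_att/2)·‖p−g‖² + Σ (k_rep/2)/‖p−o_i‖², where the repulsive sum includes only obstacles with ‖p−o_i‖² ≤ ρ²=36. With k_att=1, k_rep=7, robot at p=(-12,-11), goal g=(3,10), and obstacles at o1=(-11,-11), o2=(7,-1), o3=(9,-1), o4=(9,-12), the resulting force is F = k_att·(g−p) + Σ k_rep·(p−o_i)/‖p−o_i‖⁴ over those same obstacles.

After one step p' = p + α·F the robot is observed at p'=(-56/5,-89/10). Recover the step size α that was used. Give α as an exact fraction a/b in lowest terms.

α = 1/10

F_att = 1·(g−p) = 1·(15,21) = (15.0000,21.0000)
o1: d²=1 ≤ ρ²=36; F_rep = 7·(-1,0)/1² = (-7.0000,0.0000)
o2: d²=461 > ρ²=36 → inactive
o3: d²=541 > ρ²=36 → inactive
o4: d²=442 > ρ²=36 → inactive
F = F_att + ΣF_rep = (8.0000,21.0000)
Δp = p'−p = (0.8000,2.1000); α = Δx/Fx = (4/5) / (8) = 1/10
check: Δy/Fy = (21/10) / (21) = 1/10 ✓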